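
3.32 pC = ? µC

0.00000332 µC

pico = 1e-12, micro = 1e-6; factor is 1e-6.
3.32 × 1e-6 = 0.00000332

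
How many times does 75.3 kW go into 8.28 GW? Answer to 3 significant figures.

110000

(8.28 × 10⁹) / (75.3 × 10³) = 0.11 × 10⁶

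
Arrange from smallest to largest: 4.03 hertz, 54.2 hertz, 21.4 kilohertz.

4.03 hertz = 4.03 hertz
54.2 hertz = 54.2 hertz
21.4 kilohertz = 21400 hertz

4.03 hertz < 54.2 hertz < 21.4 kilohertz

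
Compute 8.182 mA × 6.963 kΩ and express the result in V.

56.971266 V

8.182e-3 × 6.963e3 = 56.971266 V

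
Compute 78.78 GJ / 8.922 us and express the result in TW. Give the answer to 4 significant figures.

8830 TW

(78.78 × 10^9) / (8.922 × 10^-6) = 8.82986 × 10^15 W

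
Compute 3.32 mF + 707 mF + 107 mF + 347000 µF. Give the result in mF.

In mF:
  3.32 mF → 3.32
  707 mF → 707
  107 mF → 107
  347000 µF = 347000 × 10⁻³ mF = 347
Sum: 3.32 + 707 + 107 + 347 = 1164.32

1164.32 mF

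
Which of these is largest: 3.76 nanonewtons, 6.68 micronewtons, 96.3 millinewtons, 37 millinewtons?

96.3 millinewtons

3.76 nanonewtons = 0.00000000376 newtons
6.68 micronewtons = 0.00000668 newtons
96.3 millinewtons = 0.0963 newtons
37 millinewtons = 0.037 newtons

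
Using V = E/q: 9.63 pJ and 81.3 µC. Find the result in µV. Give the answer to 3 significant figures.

0.118 µV

(9.63 × 10⁻¹²) / (81.3 × 10⁻⁶) = 0.11845 × 10⁻⁶ V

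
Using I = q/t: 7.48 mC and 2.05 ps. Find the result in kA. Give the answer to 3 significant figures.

(7.48e-3) / (2.05e-12) = 3.6488e9 A

3650000 kA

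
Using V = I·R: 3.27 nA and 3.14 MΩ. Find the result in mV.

10.2678 mV

3.27 × 10^-9 × 3.14 × 10^6 = 10.2678 × 10^-3 V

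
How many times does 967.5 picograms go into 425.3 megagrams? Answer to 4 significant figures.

(425.3e6) / (967.5e-12) = 0.43959e18

439600000000000000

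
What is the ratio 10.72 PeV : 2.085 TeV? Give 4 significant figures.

5141

(10.72 × 10¹⁵) / (2.085 × 10¹²) = 5.1415 × 10³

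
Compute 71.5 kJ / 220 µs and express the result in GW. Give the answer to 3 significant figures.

0.325 GW

(71.5 × 10³) / (220 × 10⁻⁶) = 0.325 × 10⁹ W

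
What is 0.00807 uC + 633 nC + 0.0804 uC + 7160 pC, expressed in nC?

728.63 nC

In nC:
  0.00807 uC = 0.00807e3 nC = 8.07
  633 nC → 633
  0.0804 uC = 0.0804e3 nC = 80.4
  7160 pC = 7160e-3 nC = 7.16
Sum: 8.07 + 633 + 80.4 + 7.16 = 728.63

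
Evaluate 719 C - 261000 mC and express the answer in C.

In C:
  719 C → 719
  261000 mC = 261000 × 10^-3 C = 261
Difference: 719 - 261 = 458

458 C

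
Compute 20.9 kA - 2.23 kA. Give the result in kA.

18.67 kA

In kA:
  20.9 kA → 20.9
  2.23 kA → 2.23
Difference: 20.9 - 2.23 = 18.67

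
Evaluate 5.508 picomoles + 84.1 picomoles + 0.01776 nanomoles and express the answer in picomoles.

107.368 picomoles

In picomoles:
  5.508 picomoles → 5.508
  84.1 picomoles → 84.1
  0.01776 nanomoles = 0.01776 × 10^3 picomoles = 17.76
Sum: 5.508 + 84.1 + 17.76 = 107.368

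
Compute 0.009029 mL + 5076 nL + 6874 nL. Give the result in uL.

In uL:
  0.009029 mL = 0.009029e3 uL = 9.029
  5076 nL = 5076e-3 uL = 5.076
  6874 nL = 6874e-3 uL = 6.874
Sum: 9.029 + 5.076 + 6.874 = 20.979

20.979 uL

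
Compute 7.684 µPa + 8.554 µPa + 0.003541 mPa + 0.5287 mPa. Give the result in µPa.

In µPa:
  7.684 µPa → 7.684
  8.554 µPa → 8.554
  0.003541 mPa = 0.003541 × 10³ µPa = 3.541
  0.5287 mPa = 0.5287 × 10³ µPa = 528.7
Sum: 7.684 + 8.554 + 3.541 + 528.7 = 548.479

548.479 µPa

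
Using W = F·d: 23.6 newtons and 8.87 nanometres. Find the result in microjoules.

0.209332 microjoules

23.6 × 8.87 × 10⁻⁹ = 209.332 × 10⁻⁹ J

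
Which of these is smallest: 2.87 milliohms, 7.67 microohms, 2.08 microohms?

2.87 milliohms = 0.00287 ohms
7.67 microohms = 0.00000767 ohms
2.08 microohms = 0.00000208 ohms

2.08 microohms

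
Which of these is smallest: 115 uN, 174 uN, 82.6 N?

115 uN

115 uN = 0.000115 N
174 uN = 0.000174 N
82.6 N = 82.6 N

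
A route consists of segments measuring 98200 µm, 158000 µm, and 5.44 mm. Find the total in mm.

In mm:
  98200 µm = 98200 × 10⁻³ mm = 98.2
  158000 µm = 158000 × 10⁻³ mm = 158
  5.44 mm → 5.44
Sum: 98.2 + 158 + 5.44 = 261.64

261.64 mm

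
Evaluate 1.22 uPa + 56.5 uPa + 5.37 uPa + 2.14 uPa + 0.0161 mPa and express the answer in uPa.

81.33 uPa

In uPa:
  1.22 uPa → 1.22
  56.5 uPa → 56.5
  5.37 uPa → 5.37
  2.14 uPa → 2.14
  0.0161 mPa = 0.0161 × 10³ uPa = 16.1
Sum: 1.22 + 56.5 + 5.37 + 2.14 + 16.1 = 81.33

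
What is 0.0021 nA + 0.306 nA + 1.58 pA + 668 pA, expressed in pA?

In pA:
  0.0021 nA = 0.0021 × 10^3 pA = 2.1
  0.306 nA = 0.306 × 10^3 pA = 306
  1.58 pA → 1.58
  668 pA → 668
Sum: 2.1 + 306 + 1.58 + 668 = 977.68

977.68 pA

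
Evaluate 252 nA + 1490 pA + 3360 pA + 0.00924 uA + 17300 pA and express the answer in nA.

In nA:
  252 nA → 252
  1490 pA = 1490 × 10^-3 nA = 1.49
  3360 pA = 3360 × 10^-3 nA = 3.36
  0.00924 uA = 0.00924 × 10^3 nA = 9.24
  17300 pA = 17300 × 10^-3 nA = 17.3
Sum: 252 + 1.49 + 3.36 + 9.24 + 17.3 = 283.39

283.39 nA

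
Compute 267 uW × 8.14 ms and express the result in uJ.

2.17338 uJ

267e-6 × 8.14e-3 = 2173.38e-9 J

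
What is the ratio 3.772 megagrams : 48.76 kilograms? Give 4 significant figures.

77.36

(3.772 × 10^6) / (48.76 × 10^3) = 0.077358 × 10^3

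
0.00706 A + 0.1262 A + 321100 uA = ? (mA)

454.36 mA

In mA:
  0.00706 A = 0.00706e3 mA = 7.06
  0.1262 A = 0.1262e3 mA = 126.2
  321100 uA = 321100e-3 mA = 321.1
Sum: 7.06 + 126.2 + 321.1 = 454.36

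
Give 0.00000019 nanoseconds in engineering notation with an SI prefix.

= 190 × 10^-18 seconds; 10^-18 is atto.

190 attoseconds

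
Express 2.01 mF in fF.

milli = 1e-3, femto = 1e-15; factor is 1e12.
2.01 × 1e12 = 2010000000000

2010000000000 fF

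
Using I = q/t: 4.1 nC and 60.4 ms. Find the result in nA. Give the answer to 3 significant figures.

67.9 nA

(4.1 × 10⁻⁹) / (60.4 × 10⁻³) = 0.067881 × 10⁻⁶ A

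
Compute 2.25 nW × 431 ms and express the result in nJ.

2.25 × 10^-9 × 431 × 10^-3 = 969.75 × 10^-12 J

0.96975 nJ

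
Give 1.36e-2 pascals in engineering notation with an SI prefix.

13.6 millipascals

= 13.6e-3 pascals; 1e-3 is milli.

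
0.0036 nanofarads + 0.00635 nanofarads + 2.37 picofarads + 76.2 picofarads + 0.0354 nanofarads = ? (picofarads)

123.92 picofarads

In picofarads:
  0.0036 nanofarads = 0.0036 × 10^3 picofarads = 3.6
  0.00635 nanofarads = 0.00635 × 10^3 picofarads = 6.35
  2.37 picofarads → 2.37
  76.2 picofarads → 76.2
  0.0354 nanofarads = 0.0354 × 10^3 picofarads = 35.4
Sum: 3.6 + 6.35 + 2.37 + 76.2 + 35.4 = 123.92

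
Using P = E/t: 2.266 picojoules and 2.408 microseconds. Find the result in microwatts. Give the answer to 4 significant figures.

(2.266e-12) / (2.408e-6) = 0.94103e-6 W

0.9410 microwatts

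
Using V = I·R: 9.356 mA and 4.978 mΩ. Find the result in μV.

9.356 × 10^-3 × 4.978 × 10^-3 = 46.574168 × 10^-6 V

46.574168 μV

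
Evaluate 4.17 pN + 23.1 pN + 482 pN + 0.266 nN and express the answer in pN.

In pN:
  4.17 pN → 4.17
  23.1 pN → 23.1
  482 pN → 482
  0.266 nN = 0.266e3 pN = 266
Sum: 4.17 + 23.1 + 482 + 266 = 775.27

775.27 pN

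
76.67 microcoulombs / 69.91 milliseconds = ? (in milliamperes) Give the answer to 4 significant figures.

1.097 milliamperes

(76.67 × 10⁻⁶) / (69.91 × 10⁻³) = 1.0967 × 10⁻³ A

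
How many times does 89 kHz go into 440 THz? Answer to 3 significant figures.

(440e12) / (89e3) = 4.944e9

4940000000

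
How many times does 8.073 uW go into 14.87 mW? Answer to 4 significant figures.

(14.87e-3) / (8.073e-6) = 1.8419e3

1842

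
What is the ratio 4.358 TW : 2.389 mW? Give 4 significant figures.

(4.358 × 10¹²) / (2.389 × 10⁻³) = 1.8242 × 10¹⁵

1824000000000000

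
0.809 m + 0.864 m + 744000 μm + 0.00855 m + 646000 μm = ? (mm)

In mm:
  0.809 m = 0.809 × 10^3 mm = 809
  0.864 m = 0.864 × 10^3 mm = 864
  744000 μm = 744000 × 10^-3 mm = 744
  0.00855 m = 0.00855 × 10^3 mm = 8.55
  646000 μm = 646000 × 10^-3 mm = 646
Sum: 809 + 864 + 744 + 8.55 + 646 = 3071.55

3071.55 mm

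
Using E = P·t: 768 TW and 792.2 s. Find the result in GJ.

608409600 GJ

768 × 10¹² × 792.2 = 608409.6 × 10¹² J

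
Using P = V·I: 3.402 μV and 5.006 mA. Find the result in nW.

17.030412 nW

3.402 × 10^-6 × 5.006 × 10^-3 = 17.030412 × 10^-9 W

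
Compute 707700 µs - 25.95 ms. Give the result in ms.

In ms:
  707700 µs = 707700 × 10^-3 ms = 707.7
  25.95 ms → 25.95
Difference: 707.7 - 25.95 = 681.75

681.75 ms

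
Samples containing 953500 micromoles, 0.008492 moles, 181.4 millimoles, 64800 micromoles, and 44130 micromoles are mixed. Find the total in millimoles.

In millimoles:
  953500 micromoles = 953500e-3 millimoles = 953.5
  0.008492 moles = 0.008492e3 millimoles = 8.492
  181.4 millimoles → 181.4
  64800 micromoles = 64800e-3 millimoles = 64.8
  44130 micromoles = 44130e-3 millimoles = 44.13
Sum: 953.5 + 8.492 + 181.4 + 64.8 + 44.13 = 1252.322

1252.322 millimoles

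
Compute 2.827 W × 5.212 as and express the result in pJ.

2.827 × 5.212e-18 = 14.734324e-18 J

0.000014734324 pJ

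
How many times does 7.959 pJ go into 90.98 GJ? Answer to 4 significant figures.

11430000000000000000000

(90.98e9) / (7.959e-12) = 11.431e21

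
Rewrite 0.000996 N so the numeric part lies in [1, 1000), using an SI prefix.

996 uN

= 996 × 10^-6 N; 10^-6 is micro.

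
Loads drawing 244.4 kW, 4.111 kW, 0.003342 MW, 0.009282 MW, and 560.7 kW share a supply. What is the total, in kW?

In kW:
  244.4 kW → 244.4
  4.111 kW → 4.111
  0.003342 MW = 0.003342 × 10³ kW = 3.342
  0.009282 MW = 0.009282 × 10³ kW = 9.282
  560.7 kW → 560.7
Sum: 244.4 + 4.111 + 3.342 + 9.282 + 560.7 = 821.835

821.835 kW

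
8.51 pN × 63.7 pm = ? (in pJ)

8.51 × 10⁻¹² × 63.7 × 10⁻¹² = 542.087 × 10⁻²⁴ J

0.000000000542087 pJ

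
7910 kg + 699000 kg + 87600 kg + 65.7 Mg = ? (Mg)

860.21 Mg

In Mg:
  7910 kg = 7910 × 10^-3 Mg = 7.91
  699000 kg = 699000 × 10^-3 Mg = 699
  87600 kg = 87600 × 10^-3 Mg = 87.6
  65.7 Mg → 65.7
Sum: 7.91 + 699 + 87.6 + 65.7 = 860.21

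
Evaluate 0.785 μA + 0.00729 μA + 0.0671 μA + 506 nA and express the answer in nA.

1365.39 nA

In nA:
  0.785 μA = 0.785e3 nA = 785
  0.00729 μA = 0.00729e3 nA = 7.29
  0.0671 μA = 0.0671e3 nA = 67.1
  506 nA → 506
Sum: 785 + 7.29 + 67.1 + 506 = 1365.39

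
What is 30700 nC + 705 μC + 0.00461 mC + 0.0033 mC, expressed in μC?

In μC:
  30700 nC = 30700 × 10^-3 μC = 30.7
  705 μC → 705
  0.00461 mC = 0.00461 × 10^3 μC = 4.61
  0.0033 mC = 0.0033 × 10^3 μC = 3.3
Sum: 30.7 + 705 + 4.61 + 3.3 = 743.61

743.61 μC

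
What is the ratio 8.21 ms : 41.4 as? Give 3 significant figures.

(8.21 × 10⁻³) / (41.4 × 10⁻¹⁸) = 0.1983 × 10¹⁵

198000000000000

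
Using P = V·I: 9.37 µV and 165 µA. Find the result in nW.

9.37 × 10^-6 × 165 × 10^-6 = 1546.05 × 10^-12 W

1.54605 nW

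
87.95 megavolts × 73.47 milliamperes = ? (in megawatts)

6.4616865 megawatts

87.95e6 × 73.47e-3 = 6461.6865e3 W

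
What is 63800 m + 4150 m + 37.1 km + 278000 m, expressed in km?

In km:
  63800 m = 63800 × 10⁻³ km = 63.8
  4150 m = 4150 × 10⁻³ km = 4.15
  37.1 km → 37.1
  278000 m = 278000 × 10⁻³ km = 278
Sum: 63.8 + 4.15 + 37.1 + 278 = 383.05

383.05 km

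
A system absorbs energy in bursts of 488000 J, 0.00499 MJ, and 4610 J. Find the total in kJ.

497.6 kJ

In kJ:
  488000 J = 488000 × 10^-3 kJ = 488
  0.00499 MJ = 0.00499 × 10^3 kJ = 4.99
  4610 J = 4610 × 10^-3 kJ = 4.61
Sum: 488 + 4.99 + 4.61 = 497.6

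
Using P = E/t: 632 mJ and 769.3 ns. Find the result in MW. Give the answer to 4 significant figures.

0.8215 MW

(632 × 10^-3) / (769.3 × 10^-9) = 0.821526 × 10^6 W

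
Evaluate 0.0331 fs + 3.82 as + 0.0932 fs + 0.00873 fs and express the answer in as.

138.85 as

In as:
  0.0331 fs = 0.0331 × 10^3 as = 33.1
  3.82 as → 3.82
  0.0932 fs = 0.0932 × 10^3 as = 93.2
  0.00873 fs = 0.00873 × 10^3 as = 8.73
Sum: 33.1 + 3.82 + 93.2 + 8.73 = 138.85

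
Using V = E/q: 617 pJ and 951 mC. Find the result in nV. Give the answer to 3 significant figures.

(617 × 10^-12) / (951 × 10^-3) = 0.64879 × 10^-9 V

0.649 nV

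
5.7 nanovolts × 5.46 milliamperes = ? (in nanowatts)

0.031122 nanowatts

5.7 × 10^-9 × 5.46 × 10^-3 = 31.122 × 10^-12 W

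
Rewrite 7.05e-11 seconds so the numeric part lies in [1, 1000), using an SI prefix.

= 70.5e-12 seconds; 1e-12 is pico.

70.5 picoseconds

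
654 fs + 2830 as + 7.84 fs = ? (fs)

664.67 fs

In fs:
  654 fs → 654
  2830 as = 2830e-3 fs = 2.83
  7.84 fs → 7.84
Sum: 654 + 2.83 + 7.84 = 664.67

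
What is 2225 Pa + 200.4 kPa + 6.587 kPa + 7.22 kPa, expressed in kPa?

216.432 kPa

In kPa:
  2225 Pa = 2225 × 10⁻³ kPa = 2.225
  200.4 kPa → 200.4
  6.587 kPa → 6.587
  7.22 kPa → 7.22
Sum: 2.225 + 200.4 + 6.587 + 7.22 = 216.432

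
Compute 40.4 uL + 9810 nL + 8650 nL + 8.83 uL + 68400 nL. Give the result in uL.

In uL:
  40.4 uL → 40.4
  9810 nL = 9810 × 10⁻³ uL = 9.81
  8650 nL = 8650 × 10⁻³ uL = 8.65
  8.83 uL → 8.83
  68400 nL = 68400 × 10⁻³ uL = 68.4
Sum: 40.4 + 9.81 + 8.65 + 8.83 + 68.4 = 136.09

136.09 uL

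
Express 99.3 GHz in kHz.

giga = 10⁹, kilo = 10³; factor is 10⁶.
99.3 × 10⁶ = 99300000

99300000 kHz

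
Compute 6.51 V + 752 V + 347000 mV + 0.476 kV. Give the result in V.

1581.51 V

In V:
  6.51 V → 6.51
  752 V → 752
  347000 mV = 347000 × 10^-3 V = 347
  0.476 kV = 0.476 × 10^3 V = 476
Sum: 6.51 + 752 + 347 + 476 = 1581.51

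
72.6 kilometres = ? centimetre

kilo = 10^3, centi = 10^-2; factor is 10^5.
72.6 × 10^5 = 7260000

7260000 centimetres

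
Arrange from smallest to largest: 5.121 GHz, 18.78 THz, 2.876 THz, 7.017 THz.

5.121 GHz = 5121000000 Hz
18.78 THz = 18780000000000 Hz
2.876 THz = 2876000000000 Hz
7.017 THz = 7017000000000 Hz

5.121 GHz < 2.876 THz < 7.017 THz < 18.78 THz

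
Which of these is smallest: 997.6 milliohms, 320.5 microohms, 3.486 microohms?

997.6 milliohms = 0.9976 ohms
320.5 microohms = 0.0003205 ohms
3.486 microohms = 0.000003486 ohms

3.486 microohms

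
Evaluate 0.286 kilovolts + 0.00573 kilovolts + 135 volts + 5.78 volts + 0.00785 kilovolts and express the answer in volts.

In volts:
  0.286 kilovolts = 0.286 × 10^3 volts = 286
  0.00573 kilovolts = 0.00573 × 10^3 volts = 5.73
  135 volts → 135
  5.78 volts → 5.78
  0.00785 kilovolts = 0.00785 × 10^3 volts = 7.85
Sum: 286 + 5.73 + 135 + 5.78 + 7.85 = 440.36

440.36 volts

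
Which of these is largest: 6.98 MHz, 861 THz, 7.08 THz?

861 THz

6.98 MHz = 6980000 Hz
861 THz = 861000000000000 Hz
7.08 THz = 7080000000000 Hz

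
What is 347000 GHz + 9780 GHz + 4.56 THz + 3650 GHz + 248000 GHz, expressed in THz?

612.99 THz

In THz:
  347000 GHz = 347000 × 10^-3 THz = 347
  9780 GHz = 9780 × 10^-3 THz = 9.78
  4.56 THz → 4.56
  3650 GHz = 3650 × 10^-3 THz = 3.65
  248000 GHz = 248000 × 10^-3 THz = 248
Sum: 347 + 9.78 + 4.56 + 3.65 + 248 = 612.99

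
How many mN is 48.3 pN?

0.0000000483 mN

pico = 10^-12, milli = 10^-3; factor is 10^-9.
48.3 × 10^-9 = 0.0000000483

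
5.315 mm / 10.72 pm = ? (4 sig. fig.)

(5.315e-3) / (10.72e-12) = 0.4958e9

495800000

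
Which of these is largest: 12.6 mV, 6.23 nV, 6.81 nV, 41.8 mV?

12.6 mV = 0.0126 V
6.23 nV = 0.00000000623 V
6.81 nV = 0.00000000681 V
41.8 mV = 0.0418 V

41.8 mV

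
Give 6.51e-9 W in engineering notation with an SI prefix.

= 6.51e-9 W; 1e-9 is nano.

6.51 nW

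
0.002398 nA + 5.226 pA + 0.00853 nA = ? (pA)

In pA:
  0.002398 nA = 0.002398 × 10³ pA = 2.398
  5.226 pA → 5.226
  0.00853 nA = 0.00853 × 10³ pA = 8.53
Sum: 2.398 + 5.226 + 8.53 = 16.154

16.154 pA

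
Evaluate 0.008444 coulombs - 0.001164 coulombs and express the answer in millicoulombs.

In millicoulombs:
  0.008444 coulombs = 0.008444 × 10^3 millicoulombs = 8.444
  0.001164 coulombs = 0.001164 × 10^3 millicoulombs = 1.164
Difference: 8.444 - 1.164 = 7.28

7.28 millicoulombs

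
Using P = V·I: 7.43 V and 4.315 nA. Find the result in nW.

32.06045 nW

7.43 × 4.315 × 10⁻⁹ = 32.06045 × 10⁻⁹ W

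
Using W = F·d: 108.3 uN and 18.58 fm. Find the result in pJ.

108.3 × 10⁻⁶ × 18.58 × 10⁻¹⁵ = 2012.214 × 10⁻²¹ J

0.000002012214 pJ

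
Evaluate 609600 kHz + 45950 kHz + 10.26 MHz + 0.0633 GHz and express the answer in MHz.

In MHz:
  609600 kHz = 609600 × 10⁻³ MHz = 609.6
  45950 kHz = 45950 × 10⁻³ MHz = 45.95
  10.26 MHz → 10.26
  0.0633 GHz = 0.0633 × 10³ MHz = 63.3
Sum: 609.6 + 45.95 + 10.26 + 63.3 = 729.11

729.11 MHz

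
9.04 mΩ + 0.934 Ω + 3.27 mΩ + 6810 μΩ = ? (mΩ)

953.12 mΩ

In mΩ:
  9.04 mΩ → 9.04
  0.934 Ω = 0.934 × 10^3 mΩ = 934
  3.27 mΩ → 3.27
  6810 μΩ = 6810 × 10^-3 mΩ = 6.81
Sum: 9.04 + 934 + 3.27 + 6.81 = 953.12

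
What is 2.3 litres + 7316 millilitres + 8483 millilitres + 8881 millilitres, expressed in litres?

In litres:
  2.3 litres → 2.3
  7316 millilitres = 7316 × 10⁻³ litres = 7.316
  8483 millilitres = 8483 × 10⁻³ litres = 8.483
  8881 millilitres = 8881 × 10⁻³ litres = 8.881
Sum: 2.3 + 7.316 + 8.483 + 8.881 = 26.98

26.98 litres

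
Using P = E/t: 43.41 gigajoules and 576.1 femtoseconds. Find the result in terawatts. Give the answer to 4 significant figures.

(43.41e9) / (576.1e-15) = 0.0753515e24 W

75350000000 terawatts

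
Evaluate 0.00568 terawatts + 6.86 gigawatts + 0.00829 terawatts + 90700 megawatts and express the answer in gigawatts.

In gigawatts:
  0.00568 terawatts = 0.00568 × 10³ gigawatts = 5.68
  6.86 gigawatts → 6.86
  0.00829 terawatts = 0.00829 × 10³ gigawatts = 8.29
  90700 megawatts = 90700 × 10⁻³ gigawatts = 90.7
Sum: 5.68 + 6.86 + 8.29 + 90.7 = 111.53

111.53 gigawatts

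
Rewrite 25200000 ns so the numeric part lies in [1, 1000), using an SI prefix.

25.2 ms

= 25.2 × 10^-3 s; 10^-3 is milli.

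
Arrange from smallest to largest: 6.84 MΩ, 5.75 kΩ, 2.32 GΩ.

5.75 kΩ < 6.84 MΩ < 2.32 GΩ

6.84 MΩ = 6840000 Ω
5.75 kΩ = 5750 Ω
2.32 GΩ = 2320000000 Ω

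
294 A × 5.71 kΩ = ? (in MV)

1.67874 MV

294 × 5.71 × 10³ = 1678.74 × 10³ V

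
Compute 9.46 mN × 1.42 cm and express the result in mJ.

0.134332 mJ

9.46 × 10⁻³ × 1.42 × 10⁻² = 13.4332 × 10⁻⁵ J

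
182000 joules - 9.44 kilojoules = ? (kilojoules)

172.56 kilojoules

In kilojoules:
  182000 joules = 182000 × 10^-3 kilojoules = 182
  9.44 kilojoules → 9.44
Difference: 182 - 9.44 = 172.56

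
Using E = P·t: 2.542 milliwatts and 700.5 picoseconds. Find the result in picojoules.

2.542e-3 × 700.5e-12 = 1780.671e-15 J

1.780671 picojoules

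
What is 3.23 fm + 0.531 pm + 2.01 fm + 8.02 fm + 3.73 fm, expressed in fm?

In fm:
  3.23 fm → 3.23
  0.531 pm = 0.531e3 fm = 531
  2.01 fm → 2.01
  8.02 fm → 8.02
  3.73 fm → 3.73
Sum: 3.23 + 531 + 2.01 + 8.02 + 3.73 = 547.99

547.99 fm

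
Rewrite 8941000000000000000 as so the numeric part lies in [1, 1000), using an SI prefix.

= 8.941 s; mantissa already in [1, 1000).

8.941 s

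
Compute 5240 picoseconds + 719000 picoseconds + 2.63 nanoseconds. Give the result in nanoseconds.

726.87 nanoseconds

In nanoseconds:
  5240 picoseconds = 5240 × 10^-3 nanoseconds = 5.24
  719000 picoseconds = 719000 × 10^-3 nanoseconds = 719
  2.63 nanoseconds → 2.63
Sum: 5.24 + 719 + 2.63 = 726.87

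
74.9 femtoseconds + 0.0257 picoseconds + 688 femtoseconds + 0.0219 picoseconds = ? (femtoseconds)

810.5 femtoseconds

In femtoseconds:
  74.9 femtoseconds → 74.9
  0.0257 picoseconds = 0.0257e3 femtoseconds = 25.7
  688 femtoseconds → 688
  0.0219 picoseconds = 0.0219e3 femtoseconds = 21.9
Sum: 74.9 + 25.7 + 688 + 21.9 = 810.5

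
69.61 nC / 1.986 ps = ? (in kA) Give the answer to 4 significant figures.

35.05 kA

(69.61 × 10^-9) / (1.986 × 10^-12) = 35.0504 × 10^3 A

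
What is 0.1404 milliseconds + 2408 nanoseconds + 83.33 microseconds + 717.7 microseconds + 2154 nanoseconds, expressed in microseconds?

In microseconds:
  0.1404 milliseconds = 0.1404 × 10³ microseconds = 140.4
  2408 nanoseconds = 2408 × 10⁻³ microseconds = 2.408
  83.33 microseconds → 83.33
  717.7 microseconds → 717.7
  2154 nanoseconds = 2154 × 10⁻³ microseconds = 2.154
Sum: 140.4 + 2.408 + 83.33 + 717.7 + 2.154 = 945.992

945.992 microseconds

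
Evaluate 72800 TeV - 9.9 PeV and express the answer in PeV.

In PeV:
  72800 TeV = 72800 × 10⁻³ PeV = 72.8
  9.9 PeV → 9.9
Difference: 72.8 - 9.9 = 62.9

62.9 PeV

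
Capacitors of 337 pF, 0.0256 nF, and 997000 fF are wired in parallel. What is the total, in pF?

1359.6 pF

In pF:
  337 pF → 337
  0.0256 nF = 0.0256 × 10^3 pF = 25.6
  997000 fF = 997000 × 10^-3 pF = 997
Sum: 337 + 25.6 + 997 = 1359.6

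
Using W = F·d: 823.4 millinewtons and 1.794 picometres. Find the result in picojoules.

823.4e-3 × 1.794e-12 = 1477.1796e-15 J

1.4771796 picojoules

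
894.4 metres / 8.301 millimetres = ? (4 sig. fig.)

(894.4) / (8.301 × 10^-3) = 107.75 × 10^3

107700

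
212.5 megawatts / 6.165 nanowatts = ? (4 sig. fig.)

(212.5e6) / (6.165e-9) = 34.469e15

34470000000000000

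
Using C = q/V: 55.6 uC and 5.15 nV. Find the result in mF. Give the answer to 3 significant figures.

10800000 mF

(55.6e-6) / (5.15e-9) = 10.796e3 F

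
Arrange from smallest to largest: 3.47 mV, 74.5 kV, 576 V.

3.47 mV < 576 V < 74.5 kV

3.47 mV = 0.00347 V
74.5 kV = 74500 V
576 V = 576 V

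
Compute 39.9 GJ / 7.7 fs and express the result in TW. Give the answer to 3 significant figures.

(39.9 × 10⁹) / (7.7 × 10⁻¹⁵) = 5.1818 × 10²⁴ W

5180000000000 TW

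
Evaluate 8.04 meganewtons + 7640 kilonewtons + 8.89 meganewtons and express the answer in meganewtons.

In meganewtons:
  8.04 meganewtons → 8.04
  7640 kilonewtons = 7640 × 10⁻³ meganewtons = 7.64
  8.89 meganewtons → 8.89
Sum: 8.04 + 7.64 + 8.89 = 24.57

24.57 meganewtons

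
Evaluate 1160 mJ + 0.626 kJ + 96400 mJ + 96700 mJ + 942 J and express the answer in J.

1762.26 J

In J:
  1160 mJ = 1160e-3 J = 1.16
  0.626 kJ = 0.626e3 J = 626
  96400 mJ = 96400e-3 J = 96.4
  96700 mJ = 96700e-3 J = 96.7
  942 J → 942
Sum: 1.16 + 626 + 96.4 + 96.7 + 942 = 1762.26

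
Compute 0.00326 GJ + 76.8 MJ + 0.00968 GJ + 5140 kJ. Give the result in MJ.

94.88 MJ

In MJ:
  0.00326 GJ = 0.00326 × 10^3 MJ = 3.26
  76.8 MJ → 76.8
  0.00968 GJ = 0.00968 × 10^3 MJ = 9.68
  5140 kJ = 5140 × 10^-3 MJ = 5.14
Sum: 3.26 + 76.8 + 9.68 + 5.14 = 94.88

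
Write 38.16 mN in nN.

milli = 10^-3, nano = 10^-9; factor is 10^6.
38.16 × 10^6 = 38160000

38160000 nN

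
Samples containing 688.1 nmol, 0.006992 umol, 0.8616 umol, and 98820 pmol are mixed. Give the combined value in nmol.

In nmol:
  688.1 nmol → 688.1
  0.006992 umol = 0.006992e3 nmol = 6.992
  0.8616 umol = 0.8616e3 nmol = 861.6
  98820 pmol = 98820e-3 nmol = 98.82
Sum: 688.1 + 6.992 + 861.6 + 98.82 = 1655.512

1655.512 nmol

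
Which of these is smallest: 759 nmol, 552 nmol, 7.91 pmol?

759 nmol = 0.000000759 mol
552 nmol = 0.000000552 mol
7.91 pmol = 0.00000000000791 mol

7.91 pmol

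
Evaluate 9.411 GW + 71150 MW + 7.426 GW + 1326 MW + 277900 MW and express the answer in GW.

In GW:
  9.411 GW → 9.411
  71150 MW = 71150 × 10^-3 GW = 71.15
  7.426 GW → 7.426
  1326 MW = 1326 × 10^-3 GW = 1.326
  277900 MW = 277900 × 10^-3 GW = 277.9
Sum: 9.411 + 71.15 + 7.426 + 1.326 + 277.9 = 367.213

367.213 GW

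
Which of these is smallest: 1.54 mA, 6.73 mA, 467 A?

1.54 mA

1.54 mA = 0.00154 A
6.73 mA = 0.00673 A
467 A = 467 A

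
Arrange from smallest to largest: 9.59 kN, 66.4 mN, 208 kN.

9.59 kN = 9590 N
66.4 mN = 0.0664 N
208 kN = 208000 N

66.4 mN < 9.59 kN < 208 kN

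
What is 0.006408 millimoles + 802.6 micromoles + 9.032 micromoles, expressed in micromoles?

In micromoles:
  0.006408 millimoles = 0.006408e3 micromoles = 6.408
  802.6 micromoles → 802.6
  9.032 micromoles → 9.032
Sum: 6.408 + 802.6 + 9.032 = 818.04

818.04 micromoles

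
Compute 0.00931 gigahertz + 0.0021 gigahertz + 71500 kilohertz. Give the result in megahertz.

In megahertz:
  0.00931 gigahertz = 0.00931 × 10³ megahertz = 9.31
  0.0021 gigahertz = 0.0021 × 10³ megahertz = 2.1
  71500 kilohertz = 71500 × 10⁻³ megahertz = 71.5
Sum: 9.31 + 2.1 + 71.5 = 82.91

82.91 megahertz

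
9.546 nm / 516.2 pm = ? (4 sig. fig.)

(9.546 × 10⁻⁹) / (516.2 × 10⁻¹²) = 0.018493 × 10³

18.49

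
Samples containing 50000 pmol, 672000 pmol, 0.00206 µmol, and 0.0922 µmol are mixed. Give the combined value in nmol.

In nmol:
  50000 pmol = 50000 × 10⁻³ nmol = 50
  672000 pmol = 672000 × 10⁻³ nmol = 672
  0.00206 µmol = 0.00206 × 10³ nmol = 2.06
  0.0922 µmol = 0.0922 × 10³ nmol = 92.2
Sum: 50 + 672 + 2.06 + 92.2 = 816.26

816.26 nmol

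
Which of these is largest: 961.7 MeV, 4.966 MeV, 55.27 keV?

961.7 MeV = 961700000 eV
4.966 MeV = 4966000 eV
55.27 keV = 55270 eV

961.7 MeV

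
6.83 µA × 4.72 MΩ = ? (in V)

6.83 × 10^-6 × 4.72 × 10^6 = 32.2376 V

32.2376 V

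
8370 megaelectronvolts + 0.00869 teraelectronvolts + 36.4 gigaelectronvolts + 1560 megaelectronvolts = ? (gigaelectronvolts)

55.02 gigaelectronvolts

In gigaelectronvolts:
  8370 megaelectronvolts = 8370 × 10⁻³ gigaelectronvolts = 8.37
  0.00869 teraelectronvolts = 0.00869 × 10³ gigaelectronvolts = 8.69
  36.4 gigaelectronvolts → 36.4
  1560 megaelectronvolts = 1560 × 10⁻³ gigaelectronvolts = 1.56
Sum: 8.37 + 8.69 + 36.4 + 1.56 = 55.02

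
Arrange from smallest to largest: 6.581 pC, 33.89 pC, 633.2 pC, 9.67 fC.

9.67 fC < 6.581 pC < 33.89 pC < 633.2 pC

6.581 pC = 0.000000000006581 C
33.89 pC = 0.00000000003389 C
633.2 pC = 0.0000000006332 C
9.67 fC = 0.00000000000000967 C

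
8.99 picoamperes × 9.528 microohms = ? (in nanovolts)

0.00000008565672 nanovolts

8.99 × 10⁻¹² × 9.528 × 10⁻⁶ = 85.65672 × 10⁻¹⁸ V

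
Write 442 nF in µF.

nano = 1e-9, micro = 1e-6; factor is 1e-3.
442 × 1e-3 = 0.442

0.442 µF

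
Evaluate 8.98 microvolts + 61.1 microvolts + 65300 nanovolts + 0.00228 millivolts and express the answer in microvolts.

137.66 microvolts

In microvolts:
  8.98 microvolts → 8.98
  61.1 microvolts → 61.1
  65300 nanovolts = 65300e-3 microvolts = 65.3
  0.00228 millivolts = 0.00228e3 microvolts = 2.28
Sum: 8.98 + 61.1 + 65.3 + 2.28 = 137.66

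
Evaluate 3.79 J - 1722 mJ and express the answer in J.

In J:
  3.79 J → 3.79
  1722 mJ = 1722 × 10⁻³ J = 1.722
Difference: 3.79 - 1.722 = 2.068

2.068 J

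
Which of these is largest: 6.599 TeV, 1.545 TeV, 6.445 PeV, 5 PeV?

6.599 TeV = 6599000000000 eV
1.545 TeV = 1545000000000 eV
6.445 PeV = 6445000000000000 eV
5 PeV = 5000000000000000 eV

6.445 PeV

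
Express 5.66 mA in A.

milli = 10⁻³, (no prefix) = 10⁰; factor is 10⁻³.
5.66 × 10⁻³ = 0.00566

0.00566 A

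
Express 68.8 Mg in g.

68800000 g

mega = 1e6, (no prefix) = 1e0; factor is 1e6.
68.8 × 1e6 = 68800000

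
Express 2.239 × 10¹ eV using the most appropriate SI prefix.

= 22.39 eV; mantissa already in [1, 1000).

22.39 eV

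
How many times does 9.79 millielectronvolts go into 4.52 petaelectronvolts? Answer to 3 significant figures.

462000000000000000

(4.52 × 10^15) / (9.79 × 10^-3) = 0.4617 × 10^18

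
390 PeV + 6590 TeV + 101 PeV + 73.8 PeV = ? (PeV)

In PeV:
  390 PeV → 390
  6590 TeV = 6590e-3 PeV = 6.59
  101 PeV → 101
  73.8 PeV → 73.8
Sum: 390 + 6.59 + 101 + 73.8 = 571.39

571.39 PeV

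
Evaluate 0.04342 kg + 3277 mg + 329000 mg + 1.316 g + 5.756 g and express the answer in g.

In g:
  0.04342 kg = 0.04342 × 10³ g = 43.42
  3277 mg = 3277 × 10⁻³ g = 3.277
  329000 mg = 329000 × 10⁻³ g = 329
  1.316 g → 1.316
  5.756 g → 5.756
Sum: 43.42 + 3.277 + 329 + 1.316 + 5.756 = 382.769

382.769 g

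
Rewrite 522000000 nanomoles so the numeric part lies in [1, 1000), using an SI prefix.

522 millimoles

= 522e-3 moles; 1e-3 is milli.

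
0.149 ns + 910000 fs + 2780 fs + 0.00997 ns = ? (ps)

In ps:
  0.149 ns = 0.149e3 ps = 149
  910000 fs = 910000e-3 ps = 910
  2780 fs = 2780e-3 ps = 2.78
  0.00997 ns = 0.00997e3 ps = 9.97
Sum: 149 + 910 + 2.78 + 9.97 = 1071.75

1071.75 ps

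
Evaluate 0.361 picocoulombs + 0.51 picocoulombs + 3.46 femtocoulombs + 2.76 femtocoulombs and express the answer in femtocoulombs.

In femtocoulombs:
  0.361 picocoulombs = 0.361 × 10^3 femtocoulombs = 361
  0.51 picocoulombs = 0.51 × 10^3 femtocoulombs = 510
  3.46 femtocoulombs → 3.46
  2.76 femtocoulombs → 2.76
Sum: 361 + 510 + 3.46 + 2.76 = 877.22

877.22 femtocoulombs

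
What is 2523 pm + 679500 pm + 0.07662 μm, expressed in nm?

758.643 nm

In nm:
  2523 pm = 2523 × 10⁻³ nm = 2.523
  679500 pm = 679500 × 10⁻³ nm = 679.5
  0.07662 μm = 0.07662 × 10³ nm = 76.62
Sum: 2.523 + 679.5 + 76.62 = 758.643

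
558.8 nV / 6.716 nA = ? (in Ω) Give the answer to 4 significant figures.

83.20 Ω

(558.8e-9) / (6.716e-9) = 83.2043 Ω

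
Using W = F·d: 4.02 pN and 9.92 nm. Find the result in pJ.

0.0000000398784 pJ

4.02 × 10^-12 × 9.92 × 10^-9 = 39.8784 × 10^-21 J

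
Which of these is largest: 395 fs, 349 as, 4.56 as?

395 fs = 0.000000000000395 s
349 as = 0.000000000000000349 s
4.56 as = 0.00000000000000000456 s

395 fs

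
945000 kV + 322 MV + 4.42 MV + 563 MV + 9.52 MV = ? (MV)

In MV:
  945000 kV = 945000 × 10^-3 MV = 945
  322 MV → 322
  4.42 MV → 4.42
  563 MV → 563
  9.52 MV → 9.52
Sum: 945 + 322 + 4.42 + 563 + 9.52 = 1843.94

1843.94 MV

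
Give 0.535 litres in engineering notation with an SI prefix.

535 millilitres

= 535e-3 litres; 1e-3 is milli.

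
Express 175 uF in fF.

175000000000 fF

micro = 10⁻⁶, femto = 10⁻¹⁵; factor is 10⁹.
175 × 10⁹ = 175000000000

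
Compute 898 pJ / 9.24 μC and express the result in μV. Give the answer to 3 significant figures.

(898e-12) / (9.24e-6) = 97.186e-6 V

97.2 μV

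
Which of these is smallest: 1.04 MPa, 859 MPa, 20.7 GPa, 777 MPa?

1.04 MPa

1.04 MPa = 1040000 Pa
859 MPa = 859000000 Pa
20.7 GPa = 20700000000 Pa
777 MPa = 777000000 Pa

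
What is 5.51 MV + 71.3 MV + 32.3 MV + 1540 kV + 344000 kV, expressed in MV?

In MV:
  5.51 MV → 5.51
  71.3 MV → 71.3
  32.3 MV → 32.3
  1540 kV = 1540 × 10^-3 MV = 1.54
  344000 kV = 344000 × 10^-3 MV = 344
Sum: 5.51 + 71.3 + 32.3 + 1.54 + 344 = 454.65

454.65 MV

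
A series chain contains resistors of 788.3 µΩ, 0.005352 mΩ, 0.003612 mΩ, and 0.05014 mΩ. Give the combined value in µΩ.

In µΩ:
  788.3 µΩ → 788.3
  0.005352 mΩ = 0.005352e3 µΩ = 5.352
  0.003612 mΩ = 0.003612e3 µΩ = 3.612
  0.05014 mΩ = 0.05014e3 µΩ = 50.14
Sum: 788.3 + 5.352 + 3.612 + 50.14 = 847.404

847.404 µΩ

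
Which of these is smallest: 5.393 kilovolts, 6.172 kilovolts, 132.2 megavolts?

5.393 kilovolts = 5393 volts
6.172 kilovolts = 6172 volts
132.2 megavolts = 132200000 volts

5.393 kilovolts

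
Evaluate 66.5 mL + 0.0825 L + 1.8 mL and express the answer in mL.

In mL:
  66.5 mL → 66.5
  0.0825 L = 0.0825 × 10³ mL = 82.5
  1.8 mL → 1.8
Sum: 66.5 + 82.5 + 1.8 = 150.8

150.8 mL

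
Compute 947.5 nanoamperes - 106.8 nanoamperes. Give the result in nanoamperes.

840.7 nanoamperes

In nanoamperes:
  947.5 nanoamperes → 947.5
  106.8 nanoamperes → 106.8
Difference: 947.5 - 106.8 = 840.7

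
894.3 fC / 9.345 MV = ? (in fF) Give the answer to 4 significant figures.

0.00009570 fF

(894.3e-15) / (9.345e6) = 95.6982e-21 F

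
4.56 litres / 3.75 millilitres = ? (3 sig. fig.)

1220

(4.56) / (3.75 × 10^-3) = 1.216 × 10^3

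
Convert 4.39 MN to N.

mega = 1e6, (no prefix) = 1e0; factor is 1e6.
4.39 × 1e6 = 4390000

4390000 N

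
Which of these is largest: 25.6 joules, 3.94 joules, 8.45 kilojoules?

8.45 kilojoules

25.6 joules = 25.6 joules
3.94 joules = 3.94 joules
8.45 kilojoules = 8450 joules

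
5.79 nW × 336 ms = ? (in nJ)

5.79 × 10^-9 × 336 × 10^-3 = 1945.44 × 10^-12 J

1.94544 nJ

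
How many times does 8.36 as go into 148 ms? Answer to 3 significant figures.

(148 × 10⁻³) / (8.36 × 10⁻¹⁸) = 17.7 × 10¹⁵

17700000000000000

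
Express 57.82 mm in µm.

milli = 1e-3, micro = 1e-6; factor is 1e3.
57.82 × 1e3 = 57820

57820 µm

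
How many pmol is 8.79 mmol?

8790000000 pmol

milli = 1e-3, pico = 1e-12; factor is 1e9.
8.79 × 1e9 = 8790000000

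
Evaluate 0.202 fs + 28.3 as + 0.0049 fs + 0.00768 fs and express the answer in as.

In as:
  0.202 fs = 0.202 × 10^3 as = 202
  28.3 as → 28.3
  0.0049 fs = 0.0049 × 10^3 as = 4.9
  0.00768 fs = 0.00768 × 10^3 as = 7.68
Sum: 202 + 28.3 + 4.9 + 7.68 = 242.88

242.88 as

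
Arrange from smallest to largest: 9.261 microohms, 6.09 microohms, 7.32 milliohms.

9.261 microohms = 0.000009261 ohms
6.09 microohms = 0.00000609 ohms
7.32 milliohms = 0.00732 ohms

6.09 microohms < 9.261 microohms < 7.32 milliohms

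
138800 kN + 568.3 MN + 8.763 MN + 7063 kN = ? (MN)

In MN:
  138800 kN = 138800 × 10⁻³ MN = 138.8
  568.3 MN → 568.3
  8.763 MN → 8.763
  7063 kN = 7063 × 10⁻³ MN = 7.063
Sum: 138.8 + 568.3 + 8.763 + 7.063 = 722.926

722.926 MN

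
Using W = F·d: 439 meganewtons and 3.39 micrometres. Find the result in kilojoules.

439 × 10^6 × 3.39 × 10^-6 = 1488.21 J

1.48821 kilojoules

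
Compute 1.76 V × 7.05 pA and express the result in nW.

0.012408 nW

1.76 × 7.05e-12 = 12.408e-12 W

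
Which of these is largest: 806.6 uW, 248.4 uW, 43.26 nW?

806.6 uW = 0.0008066 W
248.4 uW = 0.0002484 W
43.26 nW = 0.00000004326 W

806.6 uW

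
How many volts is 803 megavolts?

803000000 volts

mega = 10^6, (no prefix) = 10^0; factor is 10^6.
803 × 10^6 = 803000000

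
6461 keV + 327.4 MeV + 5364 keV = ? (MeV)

339.225 MeV

In MeV:
  6461 keV = 6461 × 10^-3 MeV = 6.461
  327.4 MeV → 327.4
  5364 keV = 5364 × 10^-3 MeV = 5.364
Sum: 6.461 + 327.4 + 5.364 = 339.225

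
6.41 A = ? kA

0.00641 kA

(no prefix) = 1e0, kilo = 1e3; factor is 1e-3.
6.41 × 1e-3 = 0.00641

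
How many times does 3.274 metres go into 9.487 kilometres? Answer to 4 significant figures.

2898

(9.487e3) / (3.274) = 2.8977e3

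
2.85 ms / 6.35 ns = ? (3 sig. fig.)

449000

(2.85e-3) / (6.35e-9) = 0.4488e6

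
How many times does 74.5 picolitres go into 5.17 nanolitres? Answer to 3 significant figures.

69.4

(5.17 × 10⁻⁹) / (74.5 × 10⁻¹²) = 0.0694 × 10³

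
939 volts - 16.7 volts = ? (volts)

922.3 volts

In volts:
  939 volts → 939
  16.7 volts → 16.7
Difference: 939 - 16.7 = 922.3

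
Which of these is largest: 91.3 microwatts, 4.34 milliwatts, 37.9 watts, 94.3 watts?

91.3 microwatts = 0.0000913 watts
4.34 milliwatts = 0.00434 watts
37.9 watts = 37.9 watts
94.3 watts = 94.3 watts

94.3 watts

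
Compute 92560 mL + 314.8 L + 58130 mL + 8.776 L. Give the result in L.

474.266 L

In L:
  92560 mL = 92560 × 10⁻³ L = 92.56
  314.8 L → 314.8
  58130 mL = 58130 × 10⁻³ L = 58.13
  8.776 L → 8.776
Sum: 92.56 + 314.8 + 58.13 + 8.776 = 474.266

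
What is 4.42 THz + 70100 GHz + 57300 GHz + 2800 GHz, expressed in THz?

In THz:
  4.42 THz → 4.42
  70100 GHz = 70100 × 10⁻³ THz = 70.1
  57300 GHz = 57300 × 10⁻³ THz = 57.3
  2800 GHz = 2800 × 10⁻³ THz = 2.8
Sum: 4.42 + 70.1 + 57.3 + 2.8 = 134.62

134.62 THz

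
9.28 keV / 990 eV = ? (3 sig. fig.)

(9.28e3) / (990) = 0.009374e3

9.37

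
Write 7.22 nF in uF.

nano = 1e-9, micro = 1e-6; factor is 1e-3.
7.22 × 1e-3 = 0.00722

0.00722 uF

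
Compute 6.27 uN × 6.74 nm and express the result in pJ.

0.0422598 pJ

6.27 × 10⁻⁶ × 6.74 × 10⁻⁹ = 42.2598 × 10⁻¹⁵ J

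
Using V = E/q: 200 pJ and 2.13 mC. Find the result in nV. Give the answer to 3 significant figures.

93.9 nV

(200 × 10^-12) / (2.13 × 10^-3) = 93.897 × 10^-9 V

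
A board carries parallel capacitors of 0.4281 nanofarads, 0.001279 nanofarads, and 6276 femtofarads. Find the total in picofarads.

435.655 picofarads

In picofarads:
  0.4281 nanofarads = 0.4281 × 10^3 picofarads = 428.1
  0.001279 nanofarads = 0.001279 × 10^3 picofarads = 1.279
  6276 femtofarads = 6276 × 10^-3 picofarads = 6.276
Sum: 428.1 + 1.279 + 6.276 = 435.655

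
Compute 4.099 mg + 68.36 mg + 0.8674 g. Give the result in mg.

939.859 mg

In mg:
  4.099 mg → 4.099
  68.36 mg → 68.36
  0.8674 g = 0.8674 × 10³ mg = 867.4
Sum: 4.099 + 68.36 + 867.4 = 939.859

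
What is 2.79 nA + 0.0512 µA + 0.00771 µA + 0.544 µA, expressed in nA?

605.7 nA

In nA:
  2.79 nA → 2.79
  0.0512 µA = 0.0512 × 10³ nA = 51.2
  0.00771 µA = 0.00771 × 10³ nA = 7.71
  0.544 µA = 0.544 × 10³ nA = 544
Sum: 2.79 + 51.2 + 7.71 + 544 = 605.7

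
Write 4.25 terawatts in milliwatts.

4250000000000000 milliwatts

tera = 10¹², milli = 10⁻³; factor is 10¹⁵.
4.25 × 10¹⁵ = 4250000000000000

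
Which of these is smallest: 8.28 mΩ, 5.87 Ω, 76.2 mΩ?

8.28 mΩ

8.28 mΩ = 0.00828 Ω
5.87 Ω = 5.87 Ω
76.2 mΩ = 0.0762 Ω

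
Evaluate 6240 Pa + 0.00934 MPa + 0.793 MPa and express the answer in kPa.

In kPa:
  6240 Pa = 6240 × 10⁻³ kPa = 6.24
  0.00934 MPa = 0.00934 × 10³ kPa = 9.34
  0.793 MPa = 0.793 × 10³ kPa = 793
Sum: 6.24 + 9.34 + 793 = 808.58

808.58 kPa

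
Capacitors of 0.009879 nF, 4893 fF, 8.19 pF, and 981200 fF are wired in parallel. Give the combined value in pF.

In pF:
  0.009879 nF = 0.009879 × 10³ pF = 9.879
  4893 fF = 4893 × 10⁻³ pF = 4.893
  8.19 pF → 8.19
  981200 fF = 981200 × 10⁻³ pF = 981.2
Sum: 9.879 + 4.893 + 8.19 + 981.2 = 1004.162

1004.162 pF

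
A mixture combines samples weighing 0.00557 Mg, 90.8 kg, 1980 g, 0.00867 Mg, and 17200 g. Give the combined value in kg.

In kg:
  0.00557 Mg = 0.00557 × 10^3 kg = 5.57
  90.8 kg → 90.8
  1980 g = 1980 × 10^-3 kg = 1.98
  0.00867 Mg = 0.00867 × 10^3 kg = 8.67
  17200 g = 17200 × 10^-3 kg = 17.2
Sum: 5.57 + 90.8 + 1.98 + 8.67 + 17.2 = 124.22

124.22 kg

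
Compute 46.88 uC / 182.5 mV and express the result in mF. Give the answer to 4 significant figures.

(46.88 × 10⁻⁶) / (182.5 × 10⁻³) = 0.256877 × 10⁻³ F

0.2569 mF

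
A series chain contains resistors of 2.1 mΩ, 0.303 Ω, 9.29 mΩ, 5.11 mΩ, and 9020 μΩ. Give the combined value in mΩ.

328.52 mΩ

In mΩ:
  2.1 mΩ → 2.1
  0.303 Ω = 0.303 × 10^3 mΩ = 303
  9.29 mΩ → 9.29
  5.11 mΩ → 5.11
  9020 μΩ = 9020 × 10^-3 mΩ = 9.02
Sum: 2.1 + 303 + 9.29 + 5.11 + 9.02 = 328.52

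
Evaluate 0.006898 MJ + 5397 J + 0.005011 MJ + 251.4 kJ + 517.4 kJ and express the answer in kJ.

In kJ:
  0.006898 MJ = 0.006898e3 kJ = 6.898
  5397 J = 5397e-3 kJ = 5.397
  0.005011 MJ = 0.005011e3 kJ = 5.011
  251.4 kJ → 251.4
  517.4 kJ → 517.4
Sum: 6.898 + 5.397 + 5.011 + 251.4 + 517.4 = 786.106

786.106 kJ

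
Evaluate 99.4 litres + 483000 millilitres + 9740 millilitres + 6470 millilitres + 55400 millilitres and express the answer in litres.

654.01 litres

In litres:
  99.4 litres → 99.4
  483000 millilitres = 483000 × 10^-3 litres = 483
  9740 millilitres = 9740 × 10^-3 litres = 9.74
  6470 millilitres = 6470 × 10^-3 litres = 6.47
  55400 millilitres = 55400 × 10^-3 litres = 55.4
Sum: 99.4 + 483 + 9.74 + 6.47 + 55.4 = 654.01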